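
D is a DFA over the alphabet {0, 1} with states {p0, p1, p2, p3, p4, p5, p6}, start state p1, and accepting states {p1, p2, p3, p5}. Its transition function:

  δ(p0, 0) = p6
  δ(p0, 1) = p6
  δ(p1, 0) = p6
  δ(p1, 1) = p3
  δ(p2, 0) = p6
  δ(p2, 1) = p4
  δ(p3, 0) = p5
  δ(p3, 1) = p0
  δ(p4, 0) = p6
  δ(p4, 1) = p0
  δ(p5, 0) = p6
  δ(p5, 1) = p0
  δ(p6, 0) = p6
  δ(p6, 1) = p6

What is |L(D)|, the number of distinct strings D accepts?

The useful subgraph on states {p1, p3, p5} is acyclic, so L(D) is finite; the longest accepting path visits 3 useful states, giving maximum string length 2.
Counting accepting paths from p1 by length: 1 of length 0, 1 of length 1, 1 of length 2. Total 3.

3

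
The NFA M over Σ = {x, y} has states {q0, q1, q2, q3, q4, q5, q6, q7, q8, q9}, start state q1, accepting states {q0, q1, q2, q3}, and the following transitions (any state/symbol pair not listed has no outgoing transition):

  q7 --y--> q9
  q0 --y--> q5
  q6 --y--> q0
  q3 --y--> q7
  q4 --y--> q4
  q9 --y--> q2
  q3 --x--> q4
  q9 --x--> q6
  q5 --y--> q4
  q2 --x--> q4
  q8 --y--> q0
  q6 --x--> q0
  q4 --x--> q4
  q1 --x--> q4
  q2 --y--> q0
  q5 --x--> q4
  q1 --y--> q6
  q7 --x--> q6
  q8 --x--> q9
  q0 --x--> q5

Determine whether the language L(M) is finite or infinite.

finite

The useful states (reachable from q1 and able to reach an accepting state) are {q0, q1, q6}.
Restricted to these states the transition graph has no cycle, so every accepting path has bounded length and L is finite.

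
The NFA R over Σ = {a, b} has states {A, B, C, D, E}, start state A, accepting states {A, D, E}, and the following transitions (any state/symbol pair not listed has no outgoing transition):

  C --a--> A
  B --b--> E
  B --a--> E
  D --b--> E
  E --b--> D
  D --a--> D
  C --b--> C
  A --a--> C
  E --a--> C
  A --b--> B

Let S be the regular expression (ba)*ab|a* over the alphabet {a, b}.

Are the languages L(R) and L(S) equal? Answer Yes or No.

No

The string ba is accepted by R but rejected by S.
So L(R) ≠ L(S).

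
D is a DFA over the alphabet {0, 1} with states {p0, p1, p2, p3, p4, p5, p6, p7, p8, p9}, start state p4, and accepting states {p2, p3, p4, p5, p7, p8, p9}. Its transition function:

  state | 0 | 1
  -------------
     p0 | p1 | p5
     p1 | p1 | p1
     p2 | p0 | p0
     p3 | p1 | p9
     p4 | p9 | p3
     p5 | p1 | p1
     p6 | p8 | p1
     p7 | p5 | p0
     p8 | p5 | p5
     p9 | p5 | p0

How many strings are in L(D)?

The useful subgraph on states {p0, p3, p4, p5, p9} is acyclic, so L(D) is finite; the longest accepting path visits 5 useful states, giving maximum string length 4.
Counting accepting paths from p4 by length: 1 of length 0, 2 of length 1, 2 of length 2, 2 of length 3, 1 of length 4. Total 8.

8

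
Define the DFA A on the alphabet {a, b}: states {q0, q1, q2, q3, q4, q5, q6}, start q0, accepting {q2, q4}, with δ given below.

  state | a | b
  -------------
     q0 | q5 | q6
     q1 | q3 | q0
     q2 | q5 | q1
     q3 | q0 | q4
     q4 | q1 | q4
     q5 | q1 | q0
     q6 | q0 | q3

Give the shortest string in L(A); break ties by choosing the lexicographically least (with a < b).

A breadth-first search from q0 reaches an accepting state first via the path q0 → q6 → q3 → q4 on input bbb.
No string of length < 3 is accepted (BFS exhausts all shorter strings without reaching an accepting state), and bbb is the lexicographically least accepting string of length 3.

bbb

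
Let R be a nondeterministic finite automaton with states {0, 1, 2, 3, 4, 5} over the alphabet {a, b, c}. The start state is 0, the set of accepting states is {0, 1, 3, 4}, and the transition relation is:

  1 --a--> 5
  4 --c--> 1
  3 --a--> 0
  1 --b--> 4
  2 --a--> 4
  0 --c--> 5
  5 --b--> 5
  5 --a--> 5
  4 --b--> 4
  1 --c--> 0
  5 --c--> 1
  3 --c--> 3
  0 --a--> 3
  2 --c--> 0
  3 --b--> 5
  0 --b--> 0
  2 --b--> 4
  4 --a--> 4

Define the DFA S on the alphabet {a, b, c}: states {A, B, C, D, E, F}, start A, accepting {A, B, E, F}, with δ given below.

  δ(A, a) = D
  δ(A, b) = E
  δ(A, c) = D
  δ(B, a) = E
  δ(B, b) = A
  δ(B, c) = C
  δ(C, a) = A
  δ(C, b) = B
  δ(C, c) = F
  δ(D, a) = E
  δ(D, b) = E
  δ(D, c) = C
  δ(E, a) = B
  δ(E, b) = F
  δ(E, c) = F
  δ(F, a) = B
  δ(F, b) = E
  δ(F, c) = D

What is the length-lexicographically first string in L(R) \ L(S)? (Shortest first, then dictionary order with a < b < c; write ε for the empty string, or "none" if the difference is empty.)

The string a is accepted by R but not by S.
No shorter string lies in the difference, and a is the lexicographically first length-1 string in L(R) \ L(S).

a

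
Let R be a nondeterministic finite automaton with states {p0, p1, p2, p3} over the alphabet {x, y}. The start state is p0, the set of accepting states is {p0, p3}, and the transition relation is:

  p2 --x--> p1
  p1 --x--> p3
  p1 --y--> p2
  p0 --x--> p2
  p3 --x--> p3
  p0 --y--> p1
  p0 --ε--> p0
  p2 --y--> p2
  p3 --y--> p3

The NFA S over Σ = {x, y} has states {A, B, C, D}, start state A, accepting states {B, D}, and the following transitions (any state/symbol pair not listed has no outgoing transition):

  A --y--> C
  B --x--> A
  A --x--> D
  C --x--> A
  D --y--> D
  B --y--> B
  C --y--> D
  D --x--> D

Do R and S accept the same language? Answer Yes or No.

No

The empty string ε is accepted by R but rejected by S.
So L(R) ≠ L(S).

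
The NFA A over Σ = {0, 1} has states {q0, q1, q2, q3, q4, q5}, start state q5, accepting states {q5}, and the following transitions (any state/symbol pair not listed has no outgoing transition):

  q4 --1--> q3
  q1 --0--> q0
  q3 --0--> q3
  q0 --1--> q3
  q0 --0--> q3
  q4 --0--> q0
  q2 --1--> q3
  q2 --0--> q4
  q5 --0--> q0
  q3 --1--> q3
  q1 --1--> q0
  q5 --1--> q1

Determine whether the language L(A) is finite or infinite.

finite

The useful states (reachable from q5 and able to reach an accepting state) are {q5}.
Restricted to these states the transition graph has no cycle, so every accepting path has bounded length and L is finite.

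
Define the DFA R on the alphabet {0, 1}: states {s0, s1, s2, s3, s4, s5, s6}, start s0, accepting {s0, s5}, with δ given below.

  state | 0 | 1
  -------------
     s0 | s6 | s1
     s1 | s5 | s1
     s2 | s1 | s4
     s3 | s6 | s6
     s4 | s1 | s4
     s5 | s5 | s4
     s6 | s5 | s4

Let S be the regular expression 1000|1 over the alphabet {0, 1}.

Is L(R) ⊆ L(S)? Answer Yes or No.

The empty string ε is in L(R) but not in L(S).
So L(R) ⊄ L(S).

No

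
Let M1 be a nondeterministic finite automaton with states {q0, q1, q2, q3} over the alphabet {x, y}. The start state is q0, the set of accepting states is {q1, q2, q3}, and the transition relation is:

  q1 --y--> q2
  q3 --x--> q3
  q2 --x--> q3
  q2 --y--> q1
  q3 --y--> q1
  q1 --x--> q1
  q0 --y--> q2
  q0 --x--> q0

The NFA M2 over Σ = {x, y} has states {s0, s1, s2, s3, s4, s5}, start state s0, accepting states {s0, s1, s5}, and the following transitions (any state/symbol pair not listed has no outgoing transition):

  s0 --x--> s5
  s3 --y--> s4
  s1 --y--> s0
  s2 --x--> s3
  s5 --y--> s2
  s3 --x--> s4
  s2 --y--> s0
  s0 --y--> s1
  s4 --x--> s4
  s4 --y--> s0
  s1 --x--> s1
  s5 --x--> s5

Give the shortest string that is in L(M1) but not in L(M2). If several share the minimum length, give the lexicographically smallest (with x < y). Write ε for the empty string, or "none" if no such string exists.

xy

The string xy is accepted by M1 but not by M2.
No shorter string lies in the difference, and xy is the lexicographically first length-2 string in L(M1) \ L(M2).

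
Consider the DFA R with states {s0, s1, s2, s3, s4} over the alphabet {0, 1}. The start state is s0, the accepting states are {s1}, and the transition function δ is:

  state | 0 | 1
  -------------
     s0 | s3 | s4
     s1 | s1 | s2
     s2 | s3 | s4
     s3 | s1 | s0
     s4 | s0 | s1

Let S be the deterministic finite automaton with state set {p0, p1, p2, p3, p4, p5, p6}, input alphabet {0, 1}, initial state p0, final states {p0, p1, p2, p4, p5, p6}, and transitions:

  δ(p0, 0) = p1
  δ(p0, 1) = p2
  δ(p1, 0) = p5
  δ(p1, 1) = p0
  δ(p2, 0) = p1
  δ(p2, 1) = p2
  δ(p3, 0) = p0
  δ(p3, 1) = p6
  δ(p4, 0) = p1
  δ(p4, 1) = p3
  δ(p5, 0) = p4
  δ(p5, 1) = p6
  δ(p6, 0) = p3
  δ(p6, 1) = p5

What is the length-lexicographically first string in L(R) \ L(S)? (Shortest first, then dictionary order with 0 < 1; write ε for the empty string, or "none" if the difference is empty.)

The string 001110 is accepted by R but not by S.
No shorter string lies in the difference, and 001110 is the lexicographically first length-6 string in L(R) \ L(S).

001110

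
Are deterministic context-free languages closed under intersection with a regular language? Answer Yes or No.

Run the DPDA and a DFA for the regular language in lock-step (product of the two finite controls, one shared stack, the DFA component advancing only on genuine input moves); the result is still deterministic and accepts when both components accept.
So the deterministic context-free languages are closed under intersection with a regular language.

Yes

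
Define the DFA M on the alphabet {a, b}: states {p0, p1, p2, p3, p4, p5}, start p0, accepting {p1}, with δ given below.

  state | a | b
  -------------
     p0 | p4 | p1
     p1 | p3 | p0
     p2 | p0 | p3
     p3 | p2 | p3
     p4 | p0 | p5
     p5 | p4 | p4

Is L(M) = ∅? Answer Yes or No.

The string b is accepted: the run p0 → p1 ends in the accepting state p1.
Since at least one string is accepted, L(M) is not empty.

No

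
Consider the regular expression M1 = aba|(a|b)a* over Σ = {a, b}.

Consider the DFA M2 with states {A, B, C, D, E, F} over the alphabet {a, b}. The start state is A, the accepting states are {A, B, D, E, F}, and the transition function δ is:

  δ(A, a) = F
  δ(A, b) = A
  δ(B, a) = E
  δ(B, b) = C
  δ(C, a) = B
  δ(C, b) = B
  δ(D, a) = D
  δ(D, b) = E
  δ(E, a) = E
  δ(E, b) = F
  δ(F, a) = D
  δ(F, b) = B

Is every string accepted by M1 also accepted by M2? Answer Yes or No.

Converting the expression M1 to a DFA (subset construction, then merging equivalent states) gives the minimal DFA with states {r0, r1, r2, r3, r4, r5}, start state r0, accepting states {r1, r2, r5} and transitions r0: a→r1, b→r2; r1: a→r2, b→r3; r2: a→r2, b→r4; r3: a→r5, b→r4; r4: a→r4, b→r4; r5: a→r4, b→r4.
Exploring the product automaton M1 × M2 from the start pair (r0, A), following both machines on each input symbol, reaches 13 state pairs: (r0, A), (r1, F), (r2, A), (r2, D), (r3, B), (r2, F), (r4, A), (r4, E), (r5, E), (r4, C), (r4, B), (r4, F), (r4, D).
M1 accepts in {r1, r2, r5} and M2 accepts in {A, B, D, E, F}. The reachable pairs whose M1-component is accepting are (r1, F), (r2, A), (r2, D), (r2, F), (r5, E); in each of them the M2-component is accepting too, so the product for L(M1) \ L(M2) (M1-component accepting, M2-component rejecting) has no reachable accepting pair and the difference is empty.
Hence every string in L(M1) is also in L(M2).

Yes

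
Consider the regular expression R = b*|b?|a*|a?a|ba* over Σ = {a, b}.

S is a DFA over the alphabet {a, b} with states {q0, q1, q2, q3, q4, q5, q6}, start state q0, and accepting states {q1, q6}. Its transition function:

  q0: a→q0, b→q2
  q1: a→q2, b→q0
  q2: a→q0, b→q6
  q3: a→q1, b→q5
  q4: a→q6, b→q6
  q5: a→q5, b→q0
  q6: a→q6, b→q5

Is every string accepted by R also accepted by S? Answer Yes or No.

No

The empty string ε is in L(R) but not in L(S).
So L(R) ⊄ L(S).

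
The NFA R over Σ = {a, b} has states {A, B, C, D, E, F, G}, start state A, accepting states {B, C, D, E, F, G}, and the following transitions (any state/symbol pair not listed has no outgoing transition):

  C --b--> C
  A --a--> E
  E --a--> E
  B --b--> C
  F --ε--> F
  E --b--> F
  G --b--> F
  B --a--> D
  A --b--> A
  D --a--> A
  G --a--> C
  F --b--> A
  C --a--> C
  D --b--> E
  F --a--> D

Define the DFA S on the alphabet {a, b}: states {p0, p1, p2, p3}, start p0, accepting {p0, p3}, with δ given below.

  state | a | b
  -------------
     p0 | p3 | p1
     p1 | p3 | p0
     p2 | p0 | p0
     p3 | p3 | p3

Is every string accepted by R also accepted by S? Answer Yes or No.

Yes

Exploring the product automaton R × S from the start pair (A, p0), following both machines on each input symbol, reaches 6 state pairs: (A, p0), (E, p3), (A, p1), (F, p3), (D, p3), (A, p3).
R accepts in {B, C, D, E, F, G} and S accepts in {p0, p3}. The reachable pairs whose R-component is accepting are (E, p3), (F, p3), (D, p3); in each of them the S-component is accepting too, so the product for L(R) \ L(S) (R-component accepting, S-component rejecting) has no reachable accepting pair and the difference is empty.
Hence every string in L(R) is also in L(S).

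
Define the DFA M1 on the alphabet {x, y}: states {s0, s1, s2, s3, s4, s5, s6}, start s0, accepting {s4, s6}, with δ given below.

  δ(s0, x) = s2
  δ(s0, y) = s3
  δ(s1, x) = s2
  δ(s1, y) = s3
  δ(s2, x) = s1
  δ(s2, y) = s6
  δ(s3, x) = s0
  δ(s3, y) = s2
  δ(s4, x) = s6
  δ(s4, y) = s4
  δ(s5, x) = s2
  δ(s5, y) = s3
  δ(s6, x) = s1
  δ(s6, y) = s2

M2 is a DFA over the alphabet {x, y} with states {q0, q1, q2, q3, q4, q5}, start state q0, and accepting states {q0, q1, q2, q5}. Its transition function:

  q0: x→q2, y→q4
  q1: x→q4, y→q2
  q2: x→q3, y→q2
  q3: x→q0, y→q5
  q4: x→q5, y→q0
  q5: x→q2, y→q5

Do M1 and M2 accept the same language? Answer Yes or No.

No

The string yyy is accepted by M1 but rejected by M2.
So L(M1) ≠ L(M2).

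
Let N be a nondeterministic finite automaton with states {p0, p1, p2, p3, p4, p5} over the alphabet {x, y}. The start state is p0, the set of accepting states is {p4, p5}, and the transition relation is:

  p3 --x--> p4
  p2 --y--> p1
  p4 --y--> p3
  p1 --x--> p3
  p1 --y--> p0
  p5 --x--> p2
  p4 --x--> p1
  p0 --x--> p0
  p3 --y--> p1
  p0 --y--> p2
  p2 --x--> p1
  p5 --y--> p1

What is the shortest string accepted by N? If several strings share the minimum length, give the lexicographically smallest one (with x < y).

yxxx

A breadth-first search from p0 reaches an accepting state first via the path p0 → p2 → p1 → p3 → p4 on input yxxx.
No string of length < 4 is accepted (BFS exhausts all shorter strings without reaching an accepting state), and yxxx is the lexicographically least accepting string of length 4.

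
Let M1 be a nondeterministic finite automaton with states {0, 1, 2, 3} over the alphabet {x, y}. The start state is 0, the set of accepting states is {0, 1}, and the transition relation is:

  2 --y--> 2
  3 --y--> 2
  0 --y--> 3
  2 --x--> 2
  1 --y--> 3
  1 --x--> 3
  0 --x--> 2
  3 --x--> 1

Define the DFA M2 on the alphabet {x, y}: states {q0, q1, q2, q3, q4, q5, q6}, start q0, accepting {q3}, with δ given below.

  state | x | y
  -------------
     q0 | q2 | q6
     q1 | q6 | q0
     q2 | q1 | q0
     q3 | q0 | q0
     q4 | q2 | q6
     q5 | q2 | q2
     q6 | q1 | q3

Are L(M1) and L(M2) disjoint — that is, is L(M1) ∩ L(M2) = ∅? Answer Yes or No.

Yes

Exploring the product automaton M1 × M2 from the start pair (0, q0), following both machines on each input symbol, reaches 15 state pairs: (0, q0), (2, q2), (3, q6), (2, q1), (2, q0), (1, q1), (2, q3), (2, q6), (3, q0), (1, q2), (3, q1), (1, q6), (3, q3), (1, q0), (3, q2).
M1 accepts in {0, 1} and M2 accepts in {q3}; no reachable pair has both components accepting, so no string drives both machines to acceptance simultaneously and L(M1) ∩ L(M2) = ∅.
So no string is accepted by both, and the intersection is empty.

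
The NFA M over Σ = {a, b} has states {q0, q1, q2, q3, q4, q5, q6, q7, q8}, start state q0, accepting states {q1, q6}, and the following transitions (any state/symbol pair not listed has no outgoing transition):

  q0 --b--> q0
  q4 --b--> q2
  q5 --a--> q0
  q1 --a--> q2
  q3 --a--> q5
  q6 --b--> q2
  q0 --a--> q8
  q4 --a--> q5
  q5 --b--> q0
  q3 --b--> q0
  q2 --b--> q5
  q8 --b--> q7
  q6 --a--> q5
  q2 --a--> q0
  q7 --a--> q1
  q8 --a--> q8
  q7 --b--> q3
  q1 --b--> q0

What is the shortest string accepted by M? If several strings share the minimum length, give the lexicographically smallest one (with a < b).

aba

A breadth-first search from q0 reaches an accepting state first via the path q0 → q8 → q7 → q1 on input aba.
No string of length < 3 is accepted (BFS exhausts all shorter strings without reaching an accepting state), and aba is the lexicographically least accepting string of length 3.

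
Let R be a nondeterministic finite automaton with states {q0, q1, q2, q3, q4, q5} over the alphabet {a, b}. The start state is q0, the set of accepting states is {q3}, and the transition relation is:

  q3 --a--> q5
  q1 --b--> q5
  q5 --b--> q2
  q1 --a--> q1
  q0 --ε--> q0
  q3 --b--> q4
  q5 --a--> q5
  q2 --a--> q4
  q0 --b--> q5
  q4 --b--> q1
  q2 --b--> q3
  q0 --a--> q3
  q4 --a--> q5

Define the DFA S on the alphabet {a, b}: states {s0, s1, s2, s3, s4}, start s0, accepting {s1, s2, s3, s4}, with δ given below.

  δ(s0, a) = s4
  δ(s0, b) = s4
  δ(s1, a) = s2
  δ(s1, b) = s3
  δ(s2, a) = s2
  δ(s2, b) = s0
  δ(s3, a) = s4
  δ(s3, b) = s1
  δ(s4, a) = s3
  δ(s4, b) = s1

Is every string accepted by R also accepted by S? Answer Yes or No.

Yes

Exploring the product automaton R × S from the start pair (q0, s0), following both machines on each input symbol, reaches 22 state pairs: (q0, s0), (q3, s4), (q5, s4), (q5, s3), (q4, s1), (q2, s1), (q5, s2), (q1, s3), (q4, s2), (q3, s3), (q2, s0), (q1, s4), (q5, s1), (q1, s0), (q4, s4), (q2, s3), (q1, s1), (q3, s1), (q1, s2), (q4, s3), (q5, s0), (q2, s4).
R accepts in {q3} and S accepts in {s1, s2, s3, s4}. The reachable pairs whose R-component is accepting are (q3, s4), (q3, s3), (q3, s1); in each of them the S-component is accepting too, so the product for L(R) \ L(S) (R-component accepting, S-component rejecting) has no reachable accepting pair and the difference is empty.
Hence every string in L(R) is also in L(S).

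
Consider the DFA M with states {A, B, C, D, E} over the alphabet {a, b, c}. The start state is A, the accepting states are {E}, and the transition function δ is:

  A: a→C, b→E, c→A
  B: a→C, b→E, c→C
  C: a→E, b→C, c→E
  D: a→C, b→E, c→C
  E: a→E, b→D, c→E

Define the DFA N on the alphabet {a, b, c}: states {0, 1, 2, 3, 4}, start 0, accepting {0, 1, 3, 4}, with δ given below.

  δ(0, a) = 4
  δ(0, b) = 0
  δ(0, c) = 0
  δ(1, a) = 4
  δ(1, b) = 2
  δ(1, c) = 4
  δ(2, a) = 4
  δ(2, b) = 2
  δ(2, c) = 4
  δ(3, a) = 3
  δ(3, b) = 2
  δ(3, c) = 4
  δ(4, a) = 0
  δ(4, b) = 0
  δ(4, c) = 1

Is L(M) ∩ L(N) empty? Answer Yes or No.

The string b is accepted by both M and N.
Hence L(M) ∩ L(N) ≠ ∅.

No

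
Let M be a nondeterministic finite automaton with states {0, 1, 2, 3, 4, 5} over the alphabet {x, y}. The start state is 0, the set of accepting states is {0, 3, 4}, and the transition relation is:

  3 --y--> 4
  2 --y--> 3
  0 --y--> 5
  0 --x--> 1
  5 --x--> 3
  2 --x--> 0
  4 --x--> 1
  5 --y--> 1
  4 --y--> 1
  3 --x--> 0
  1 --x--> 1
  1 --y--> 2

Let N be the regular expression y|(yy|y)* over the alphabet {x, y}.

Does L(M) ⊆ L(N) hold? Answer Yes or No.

The string yx is in L(M) but not in L(N).
So L(M) ⊄ L(N).

No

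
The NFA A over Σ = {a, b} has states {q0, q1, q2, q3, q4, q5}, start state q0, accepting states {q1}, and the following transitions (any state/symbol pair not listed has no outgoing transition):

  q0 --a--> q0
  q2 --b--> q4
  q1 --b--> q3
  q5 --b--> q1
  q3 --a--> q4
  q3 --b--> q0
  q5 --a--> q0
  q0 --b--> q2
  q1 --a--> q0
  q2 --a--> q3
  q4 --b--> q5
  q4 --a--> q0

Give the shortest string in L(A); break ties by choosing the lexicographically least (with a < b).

bbbb

A breadth-first search from q0 reaches an accepting state first via the path q0 → q2 → q4 → q5 → q1 on input bbbb.
No string of length < 4 is accepted (BFS exhausts all shorter strings without reaching an accepting state), and bbbb is the lexicographically least accepting string of length 4.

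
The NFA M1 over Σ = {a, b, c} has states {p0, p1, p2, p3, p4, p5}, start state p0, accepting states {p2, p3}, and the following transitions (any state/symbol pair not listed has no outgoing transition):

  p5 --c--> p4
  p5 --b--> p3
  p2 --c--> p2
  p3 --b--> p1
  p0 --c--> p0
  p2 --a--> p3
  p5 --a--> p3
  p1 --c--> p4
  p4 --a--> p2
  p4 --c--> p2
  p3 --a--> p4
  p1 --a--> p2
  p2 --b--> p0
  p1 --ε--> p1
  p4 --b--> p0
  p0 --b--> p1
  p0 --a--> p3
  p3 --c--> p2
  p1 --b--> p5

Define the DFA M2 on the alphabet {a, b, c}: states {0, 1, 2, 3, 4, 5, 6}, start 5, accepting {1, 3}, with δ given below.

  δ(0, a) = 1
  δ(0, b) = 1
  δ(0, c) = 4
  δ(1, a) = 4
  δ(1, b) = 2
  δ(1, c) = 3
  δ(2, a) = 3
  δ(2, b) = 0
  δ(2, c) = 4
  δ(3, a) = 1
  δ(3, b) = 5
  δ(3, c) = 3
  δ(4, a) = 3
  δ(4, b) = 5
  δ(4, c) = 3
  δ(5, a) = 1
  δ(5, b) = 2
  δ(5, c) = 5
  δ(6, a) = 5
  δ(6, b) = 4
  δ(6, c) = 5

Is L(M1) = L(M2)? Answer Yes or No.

Exploring the product automaton M1 × M2 from the start pair (p0, 5), following both machines on each input symbol, reaches 6 state pairs: (p0, 5), (p3, 1), (p1, 2), (p4, 4), (p2, 3), (p5, 0).
M1 accepts in {p2, p3} and M2 accepts in {1, 3}. In every reachable pair the two components are either both accepting — (p3, 1), (p2, 3) — or both non-accepting, so no string is accepted by exactly one of the machines: L(M1) \ L(M2) and L(M2) \ L(M1) are both empty.
Hence every string is accepted by M1 iff it is accepted by M2, and the two languages coincide.

Yes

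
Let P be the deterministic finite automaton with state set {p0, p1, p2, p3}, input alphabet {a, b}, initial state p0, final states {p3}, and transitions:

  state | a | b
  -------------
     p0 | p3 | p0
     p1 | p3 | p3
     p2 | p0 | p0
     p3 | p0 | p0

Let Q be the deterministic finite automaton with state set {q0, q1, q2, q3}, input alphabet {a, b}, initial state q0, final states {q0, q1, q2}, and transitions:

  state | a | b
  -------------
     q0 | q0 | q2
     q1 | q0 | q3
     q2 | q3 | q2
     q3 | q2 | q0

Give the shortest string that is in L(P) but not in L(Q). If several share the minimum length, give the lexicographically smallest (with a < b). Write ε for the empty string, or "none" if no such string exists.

The string ba is accepted by P but not by Q.
No shorter string lies in the difference, and ba is the lexicographically first length-2 string in L(P) \ L(Q).

ba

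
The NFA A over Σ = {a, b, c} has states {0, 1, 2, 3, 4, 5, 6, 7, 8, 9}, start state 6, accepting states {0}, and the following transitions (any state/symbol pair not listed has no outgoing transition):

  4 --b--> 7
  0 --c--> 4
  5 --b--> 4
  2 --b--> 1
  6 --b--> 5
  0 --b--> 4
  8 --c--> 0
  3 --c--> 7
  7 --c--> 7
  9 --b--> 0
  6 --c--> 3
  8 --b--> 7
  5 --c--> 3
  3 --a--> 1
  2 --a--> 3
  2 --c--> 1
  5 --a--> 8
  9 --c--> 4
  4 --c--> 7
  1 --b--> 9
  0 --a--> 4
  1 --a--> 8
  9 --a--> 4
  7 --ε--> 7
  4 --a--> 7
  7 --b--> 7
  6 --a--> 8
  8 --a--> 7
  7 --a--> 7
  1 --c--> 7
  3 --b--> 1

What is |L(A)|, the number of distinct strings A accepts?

10

The useful subgraph on states {0, 1, 3, 5, 6, 8, 9} is acyclic, so L(A) is finite; the longest accepting path visits 6 useful states, giving maximum string length 5.
Counting accepting paths from 6 by length: 1 of length 2, 1 of length 3, 4 of length 4, 4 of length 5. Total 10.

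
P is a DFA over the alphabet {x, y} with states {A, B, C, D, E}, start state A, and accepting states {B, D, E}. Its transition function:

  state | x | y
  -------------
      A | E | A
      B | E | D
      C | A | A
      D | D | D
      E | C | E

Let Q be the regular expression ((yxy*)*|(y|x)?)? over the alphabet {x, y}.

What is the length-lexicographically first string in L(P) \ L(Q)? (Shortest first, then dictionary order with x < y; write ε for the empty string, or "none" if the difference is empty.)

The string xy is accepted by P but not by Q.
No shorter string lies in the difference, and xy is the lexicographically first length-2 string in L(P) \ L(Q).

xy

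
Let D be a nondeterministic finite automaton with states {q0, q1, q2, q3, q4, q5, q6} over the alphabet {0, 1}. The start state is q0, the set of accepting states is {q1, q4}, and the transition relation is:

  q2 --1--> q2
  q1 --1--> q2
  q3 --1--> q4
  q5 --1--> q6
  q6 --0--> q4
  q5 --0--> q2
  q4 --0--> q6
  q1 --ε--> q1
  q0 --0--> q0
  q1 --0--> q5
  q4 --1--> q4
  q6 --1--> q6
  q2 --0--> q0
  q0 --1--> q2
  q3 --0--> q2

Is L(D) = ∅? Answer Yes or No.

The states reachable from the start state are {q0, q2}.
None of the accepting states {q1, q4} is reachable, so no string is accepted and L(D) = ∅.

Yes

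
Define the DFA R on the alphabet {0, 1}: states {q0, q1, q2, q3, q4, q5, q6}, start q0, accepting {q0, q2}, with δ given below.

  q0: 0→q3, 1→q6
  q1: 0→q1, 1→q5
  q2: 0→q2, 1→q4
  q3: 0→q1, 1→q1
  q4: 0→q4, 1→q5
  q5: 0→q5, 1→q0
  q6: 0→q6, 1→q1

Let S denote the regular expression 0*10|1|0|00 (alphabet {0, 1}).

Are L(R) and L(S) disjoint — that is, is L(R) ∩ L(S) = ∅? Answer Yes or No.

Converting the expression S to a DFA (subset construction, then merging equivalent states) gives the minimal DFA with states {s0, s1, s2, s3, s4, s5, s6, s7}, start state s0, accepting states {s1, s2, s3, s5} and transitions s0: 0→s1, 1→s2; s1: 0→s3, 1→s4; s2: 0→s5, 1→s6; s3: 0→s7, 1→s4; s4: 0→s5, 1→s6; s5: 0→s6, 1→s6; s6: 0→s6, 1→s6; s7: 0→s7, 1→s4.
Exploring the product automaton R × S from the start pair (q0, s0), following both machines on each input symbol, reaches 15 state pairs: (q0, s0), (q3, s1), (q6, s2), (q1, s3), (q1, s4), (q6, s5), (q1, s6), (q1, s7), (q5, s4), (q1, s5), (q5, s6), (q6, s6), (q5, s5), (q0, s6), (q3, s6).
R accepts in {q0, q2} and S accepts in {s1, s2, s3, s5}; no reachable pair has both components accepting, so no string drives both machines to acceptance simultaneously and L(R) ∩ L(S) = ∅.
So no string is accepted by both, and the intersection is empty.

Yes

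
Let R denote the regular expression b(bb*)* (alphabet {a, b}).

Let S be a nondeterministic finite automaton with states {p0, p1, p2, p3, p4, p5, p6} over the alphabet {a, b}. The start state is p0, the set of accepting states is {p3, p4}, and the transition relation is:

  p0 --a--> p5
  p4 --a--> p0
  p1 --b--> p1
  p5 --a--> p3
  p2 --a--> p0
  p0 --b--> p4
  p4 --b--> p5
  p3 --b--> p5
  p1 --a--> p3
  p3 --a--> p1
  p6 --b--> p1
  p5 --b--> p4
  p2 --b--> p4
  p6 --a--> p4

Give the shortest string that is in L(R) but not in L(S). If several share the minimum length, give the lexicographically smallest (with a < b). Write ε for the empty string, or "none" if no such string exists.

bb

The string bb is accepted by R but not by S.
No shorter string lies in the difference, and bb is the lexicographically first length-2 string in L(R) \ L(S).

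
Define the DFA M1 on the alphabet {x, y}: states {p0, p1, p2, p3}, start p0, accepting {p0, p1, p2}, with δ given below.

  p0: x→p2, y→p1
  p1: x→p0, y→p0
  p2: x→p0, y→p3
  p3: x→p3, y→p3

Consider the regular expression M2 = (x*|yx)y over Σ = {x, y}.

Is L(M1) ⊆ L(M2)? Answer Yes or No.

The empty string ε is in L(M1) but not in L(M2).
So L(M1) ⊄ L(M2).

No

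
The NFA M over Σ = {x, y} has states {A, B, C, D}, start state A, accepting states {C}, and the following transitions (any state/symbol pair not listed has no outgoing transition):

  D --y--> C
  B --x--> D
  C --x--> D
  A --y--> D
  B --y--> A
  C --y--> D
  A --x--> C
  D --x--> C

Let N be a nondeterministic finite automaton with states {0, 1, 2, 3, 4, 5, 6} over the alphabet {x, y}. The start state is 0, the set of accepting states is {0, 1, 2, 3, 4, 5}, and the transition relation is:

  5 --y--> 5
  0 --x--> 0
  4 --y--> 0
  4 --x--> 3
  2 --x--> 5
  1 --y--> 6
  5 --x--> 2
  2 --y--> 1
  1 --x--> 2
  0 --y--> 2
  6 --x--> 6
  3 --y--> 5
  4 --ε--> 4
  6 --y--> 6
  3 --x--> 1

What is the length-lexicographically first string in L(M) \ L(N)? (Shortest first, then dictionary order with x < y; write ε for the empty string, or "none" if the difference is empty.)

yyyx

The string yyyx is accepted by M but not by N.
No shorter string lies in the difference, and yyyx is the lexicographically first length-4 string in L(M) \ L(N).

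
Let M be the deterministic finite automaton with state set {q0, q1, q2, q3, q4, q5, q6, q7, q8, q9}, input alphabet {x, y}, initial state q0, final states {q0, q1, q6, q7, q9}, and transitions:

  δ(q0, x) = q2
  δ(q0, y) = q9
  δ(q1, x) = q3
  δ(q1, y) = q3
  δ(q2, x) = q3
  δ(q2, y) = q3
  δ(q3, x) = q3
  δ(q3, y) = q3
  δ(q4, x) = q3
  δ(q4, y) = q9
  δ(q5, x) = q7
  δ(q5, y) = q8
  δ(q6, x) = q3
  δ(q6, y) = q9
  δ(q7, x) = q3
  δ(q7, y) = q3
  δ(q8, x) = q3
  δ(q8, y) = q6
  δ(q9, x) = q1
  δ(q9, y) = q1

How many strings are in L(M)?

The useful subgraph on states {q0, q1, q9} is acyclic, so L(M) is finite; the longest accepting path visits 3 useful states, giving maximum string length 2.
Counting accepting paths from q0 by length: 1 of length 0, 1 of length 1, 2 of length 2. Total 4.

4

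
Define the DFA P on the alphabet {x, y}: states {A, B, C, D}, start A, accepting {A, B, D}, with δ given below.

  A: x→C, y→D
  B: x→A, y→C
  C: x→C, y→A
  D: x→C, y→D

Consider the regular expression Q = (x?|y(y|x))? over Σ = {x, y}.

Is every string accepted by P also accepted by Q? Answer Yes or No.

No

The string y is in L(P) but not in L(Q).
So L(P) ⊄ L(Q).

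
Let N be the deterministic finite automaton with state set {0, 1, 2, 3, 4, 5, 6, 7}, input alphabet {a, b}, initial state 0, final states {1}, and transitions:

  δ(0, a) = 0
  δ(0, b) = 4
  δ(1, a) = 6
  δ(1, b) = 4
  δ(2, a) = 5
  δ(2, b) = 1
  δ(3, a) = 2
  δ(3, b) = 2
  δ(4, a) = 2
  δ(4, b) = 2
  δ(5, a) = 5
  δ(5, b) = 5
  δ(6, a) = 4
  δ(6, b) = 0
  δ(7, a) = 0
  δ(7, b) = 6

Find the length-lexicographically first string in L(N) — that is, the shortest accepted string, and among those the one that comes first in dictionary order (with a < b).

bab

A breadth-first search from 0 reaches an accepting state first via the path 0 → 4 → 2 → 1 on input bab.
No string of length < 3 is accepted (BFS exhausts all shorter strings without reaching an accepting state), and bab is the lexicographically least accepting string of length 3.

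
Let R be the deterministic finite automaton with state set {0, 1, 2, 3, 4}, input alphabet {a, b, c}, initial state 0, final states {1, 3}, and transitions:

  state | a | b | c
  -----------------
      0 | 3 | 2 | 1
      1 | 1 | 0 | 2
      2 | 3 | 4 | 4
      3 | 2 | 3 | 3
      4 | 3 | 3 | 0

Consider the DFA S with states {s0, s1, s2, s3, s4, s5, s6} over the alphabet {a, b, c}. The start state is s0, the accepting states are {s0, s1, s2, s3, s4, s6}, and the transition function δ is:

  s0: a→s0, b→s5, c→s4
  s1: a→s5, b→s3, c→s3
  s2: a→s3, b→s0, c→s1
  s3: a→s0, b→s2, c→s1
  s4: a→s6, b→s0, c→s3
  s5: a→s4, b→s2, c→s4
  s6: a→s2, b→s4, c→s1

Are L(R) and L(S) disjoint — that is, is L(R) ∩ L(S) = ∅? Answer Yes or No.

No

The string a is accepted by both R and S.
Hence L(R) ∩ L(S) ≠ ∅.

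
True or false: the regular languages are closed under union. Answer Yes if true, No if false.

Yes

Given DFAs for L₁ and L₂, run them in parallel: the product automaton on Q₁ × Q₂ that accepts when either component is accepting recognises L₁ ∪ L₂ (equivalently, R₁ | R₂ is a regular expression for it).
So the regular languages are closed under union.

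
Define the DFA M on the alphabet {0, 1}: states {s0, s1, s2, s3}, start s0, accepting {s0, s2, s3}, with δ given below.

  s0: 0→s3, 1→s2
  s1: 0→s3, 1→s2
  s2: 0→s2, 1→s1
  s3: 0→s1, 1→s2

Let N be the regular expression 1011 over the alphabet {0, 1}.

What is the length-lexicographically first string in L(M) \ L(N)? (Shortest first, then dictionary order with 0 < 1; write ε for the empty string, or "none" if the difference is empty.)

ε

The empty string ε is accepted by M but not by N.
Since ε is the unique shortest string, it is the required witness.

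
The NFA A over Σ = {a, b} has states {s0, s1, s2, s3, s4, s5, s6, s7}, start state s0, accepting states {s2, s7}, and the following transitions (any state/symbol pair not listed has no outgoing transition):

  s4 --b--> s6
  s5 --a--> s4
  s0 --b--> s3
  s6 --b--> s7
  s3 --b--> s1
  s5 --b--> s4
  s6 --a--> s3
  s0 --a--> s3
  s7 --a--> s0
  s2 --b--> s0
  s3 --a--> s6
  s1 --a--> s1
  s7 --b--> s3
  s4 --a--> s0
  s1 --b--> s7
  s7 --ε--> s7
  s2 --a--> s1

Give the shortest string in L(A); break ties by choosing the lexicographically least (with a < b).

A breadth-first search from s0 reaches an accepting state first via the path s0 → s3 → s6 → s7 on input aab.
No string of length < 3 is accepted (BFS exhausts all shorter strings without reaching an accepting state), and aab is the lexicographically least accepting string of length 3.

aab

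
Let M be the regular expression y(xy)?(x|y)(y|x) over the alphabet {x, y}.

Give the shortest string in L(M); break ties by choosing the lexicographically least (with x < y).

By inspection of the expression, no string of length less than 3 matches, and yxx is the lexicographically first match of length 3.

yxx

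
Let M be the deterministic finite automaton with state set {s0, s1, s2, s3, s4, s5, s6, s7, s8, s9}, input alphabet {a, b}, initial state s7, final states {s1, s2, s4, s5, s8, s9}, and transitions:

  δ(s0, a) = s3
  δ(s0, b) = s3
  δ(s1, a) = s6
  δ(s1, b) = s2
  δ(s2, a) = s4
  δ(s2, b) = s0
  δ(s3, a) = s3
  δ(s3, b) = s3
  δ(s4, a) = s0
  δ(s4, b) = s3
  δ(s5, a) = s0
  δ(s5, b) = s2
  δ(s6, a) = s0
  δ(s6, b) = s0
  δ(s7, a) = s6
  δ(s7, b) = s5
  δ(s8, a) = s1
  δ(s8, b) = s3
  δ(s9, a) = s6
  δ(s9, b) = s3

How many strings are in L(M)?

The useful subgraph on states {s2, s4, s5, s7} is acyclic, so L(M) is finite; the longest accepting path visits 4 useful states, giving maximum string length 3.
Counting accepting paths from s7 by length: 1 of length 1, 1 of length 2, 1 of length 3. Total 3.

3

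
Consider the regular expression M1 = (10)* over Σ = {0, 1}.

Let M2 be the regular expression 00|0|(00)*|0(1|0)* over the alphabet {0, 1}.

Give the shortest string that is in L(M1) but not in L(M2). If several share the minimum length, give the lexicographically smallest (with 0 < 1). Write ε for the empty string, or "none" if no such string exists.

The string 10 is accepted by M1 but not by M2.
No shorter string lies in the difference, and 10 is the lexicographically first length-2 string in L(M1) \ L(M2).

10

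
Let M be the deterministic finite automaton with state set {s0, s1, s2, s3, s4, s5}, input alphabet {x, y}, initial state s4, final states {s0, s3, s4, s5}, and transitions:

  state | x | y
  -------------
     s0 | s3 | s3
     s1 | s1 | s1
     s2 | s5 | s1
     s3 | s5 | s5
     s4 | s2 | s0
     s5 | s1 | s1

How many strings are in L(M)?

The useful subgraph on states {s0, s2, s3, s4, s5} is acyclic, so L(M) is finite; the longest accepting path visits 4 useful states, giving maximum string length 3.
Counting accepting paths from s4 by length: 1 of length 0, 1 of length 1, 3 of length 2, 4 of length 3. Total 9.

9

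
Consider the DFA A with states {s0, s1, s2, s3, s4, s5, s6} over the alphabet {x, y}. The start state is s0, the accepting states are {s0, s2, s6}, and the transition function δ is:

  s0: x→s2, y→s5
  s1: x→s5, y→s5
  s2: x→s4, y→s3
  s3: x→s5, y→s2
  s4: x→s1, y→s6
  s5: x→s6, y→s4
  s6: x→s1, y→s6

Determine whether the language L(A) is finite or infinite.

State s2 is reachable from the start and can reach an accepting state, and it lies on the cycle s2 → s3 → s2.
Traversing that cycle any number of times yields accepted strings of unbounded length, so the language is infinite.

infinite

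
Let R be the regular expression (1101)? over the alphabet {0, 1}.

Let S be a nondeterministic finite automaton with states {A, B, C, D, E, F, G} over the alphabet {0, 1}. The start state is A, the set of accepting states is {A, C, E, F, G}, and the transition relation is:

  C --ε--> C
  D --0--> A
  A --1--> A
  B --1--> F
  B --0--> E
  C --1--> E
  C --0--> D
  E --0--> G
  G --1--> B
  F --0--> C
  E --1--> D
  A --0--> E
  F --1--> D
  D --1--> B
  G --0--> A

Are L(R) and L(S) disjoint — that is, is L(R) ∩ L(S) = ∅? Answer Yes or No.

No

The empty string ε is accepted by both R and S.
Hence L(R) ∩ L(S) ≠ ∅.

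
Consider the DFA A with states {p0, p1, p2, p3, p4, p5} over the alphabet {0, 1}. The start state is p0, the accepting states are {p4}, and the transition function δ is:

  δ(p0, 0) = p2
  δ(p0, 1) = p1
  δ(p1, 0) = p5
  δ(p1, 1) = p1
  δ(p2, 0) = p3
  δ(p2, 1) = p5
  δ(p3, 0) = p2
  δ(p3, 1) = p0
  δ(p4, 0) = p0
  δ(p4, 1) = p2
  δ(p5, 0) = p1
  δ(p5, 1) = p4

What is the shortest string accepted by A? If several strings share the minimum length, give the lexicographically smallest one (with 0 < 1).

A breadth-first search from p0 reaches an accepting state first via the path p0 → p2 → p5 → p4 on input 011.
No string of length < 3 is accepted (BFS exhausts all shorter strings without reaching an accepting state), and 011 is the lexicographically least accepting string of length 3.

011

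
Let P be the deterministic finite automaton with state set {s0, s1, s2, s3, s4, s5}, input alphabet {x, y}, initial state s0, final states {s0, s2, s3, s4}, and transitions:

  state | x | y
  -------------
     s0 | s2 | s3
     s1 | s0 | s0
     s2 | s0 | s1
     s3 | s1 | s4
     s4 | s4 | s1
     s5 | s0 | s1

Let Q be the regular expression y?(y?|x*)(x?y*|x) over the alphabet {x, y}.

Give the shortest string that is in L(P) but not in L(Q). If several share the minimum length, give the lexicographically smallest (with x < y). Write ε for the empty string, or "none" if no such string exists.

xyx

The string xyx is accepted by P but not by Q.
No shorter string lies in the difference, and xyx is the lexicographically first length-3 string in L(P) \ L(Q).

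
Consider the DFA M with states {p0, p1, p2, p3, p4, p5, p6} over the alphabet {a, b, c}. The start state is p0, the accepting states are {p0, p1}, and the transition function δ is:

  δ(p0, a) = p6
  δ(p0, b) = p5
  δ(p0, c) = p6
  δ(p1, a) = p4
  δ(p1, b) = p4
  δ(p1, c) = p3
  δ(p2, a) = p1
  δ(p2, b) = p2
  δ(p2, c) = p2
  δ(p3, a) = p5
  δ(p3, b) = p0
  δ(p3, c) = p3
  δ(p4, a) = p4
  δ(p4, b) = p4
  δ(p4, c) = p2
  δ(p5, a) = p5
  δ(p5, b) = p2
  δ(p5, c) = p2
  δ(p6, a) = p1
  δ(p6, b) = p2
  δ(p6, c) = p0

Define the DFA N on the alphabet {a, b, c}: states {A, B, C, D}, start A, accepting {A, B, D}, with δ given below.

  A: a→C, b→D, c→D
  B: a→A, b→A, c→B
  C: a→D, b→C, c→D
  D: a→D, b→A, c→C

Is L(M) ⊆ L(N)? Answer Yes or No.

The string cc is in L(M) but not in L(N).
So L(M) ⊄ L(N).

No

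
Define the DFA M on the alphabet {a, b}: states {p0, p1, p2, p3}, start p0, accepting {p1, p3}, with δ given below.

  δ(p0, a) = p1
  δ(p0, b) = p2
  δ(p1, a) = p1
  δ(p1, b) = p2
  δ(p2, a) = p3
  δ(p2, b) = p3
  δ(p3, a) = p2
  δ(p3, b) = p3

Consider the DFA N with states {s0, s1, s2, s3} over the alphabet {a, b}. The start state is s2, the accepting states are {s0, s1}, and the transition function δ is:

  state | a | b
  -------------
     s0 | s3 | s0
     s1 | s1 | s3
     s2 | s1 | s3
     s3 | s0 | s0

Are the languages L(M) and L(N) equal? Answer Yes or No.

Exploring the product automaton M × N from the start pair (p0, s2), following both machines on each input symbol, reaches 4 state pairs: (p0, s2), (p1, s1), (p2, s3), (p3, s0).
M accepts in {p1, p3} and N accepts in {s0, s1}. In every reachable pair the two components are either both accepting — (p1, s1), (p3, s0) — or both non-accepting, so no string is accepted by exactly one of the machines: L(M) \ L(N) and L(N) \ L(M) are both empty.
Hence every string is accepted by M iff it is accepted by N, and the two languages coincide.

Yes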